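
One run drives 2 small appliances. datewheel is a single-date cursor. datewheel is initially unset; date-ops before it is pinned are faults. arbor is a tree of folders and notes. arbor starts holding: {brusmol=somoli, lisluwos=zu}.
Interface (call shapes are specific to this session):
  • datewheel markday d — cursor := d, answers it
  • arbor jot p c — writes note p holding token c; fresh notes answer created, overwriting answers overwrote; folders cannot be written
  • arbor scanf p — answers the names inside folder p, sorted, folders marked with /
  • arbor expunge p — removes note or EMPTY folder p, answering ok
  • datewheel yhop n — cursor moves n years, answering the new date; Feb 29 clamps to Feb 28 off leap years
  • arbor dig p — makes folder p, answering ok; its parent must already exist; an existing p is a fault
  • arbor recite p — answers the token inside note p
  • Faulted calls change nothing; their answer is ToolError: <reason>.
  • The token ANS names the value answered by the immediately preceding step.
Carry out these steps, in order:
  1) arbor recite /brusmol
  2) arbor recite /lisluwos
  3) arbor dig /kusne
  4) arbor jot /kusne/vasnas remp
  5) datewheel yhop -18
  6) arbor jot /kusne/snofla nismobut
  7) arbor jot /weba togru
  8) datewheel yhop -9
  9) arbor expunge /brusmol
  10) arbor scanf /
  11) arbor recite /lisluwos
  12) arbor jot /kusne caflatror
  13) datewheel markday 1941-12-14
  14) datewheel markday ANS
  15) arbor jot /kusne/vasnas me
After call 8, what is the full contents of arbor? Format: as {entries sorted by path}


Answer: {brusmol=somoli, kusne/, kusne/snofla=nismobut, kusne/vasnas=remp, lisluwos=zu, weba=togru}

Derivation:
% arbor recite p: /brusmol
[out] somoli
% arbor recite p: /lisluwos
[out] zu
% arbor dig p: /kusne
[out] ok
% arbor jot p: /kusne/vasnas c: remp
[out] created
% datewheel yhop n: -18
[out] ToolError: no date set
% arbor jot p: /kusne/snofla c: nismobut
[out] created
% arbor jot p: /weba c: togru
[out] created
% datewheel yhop n: -9
[out] ToolError: no date set
% arbor expunge p: /brusmol
[out] ok
% arbor scanf p: /
[out] [kusne/, lisluwos, weba]
% arbor recite p: /lisluwos
[out] zu
% arbor jot p: /kusne c: caflatror
[out] ToolError: is a directory
% datewheel markday d: 1941-12-14
[out] 1941-12-14
% datewheel markday d: ANS
[out] 1941-12-14
% arbor jot p: /kusne/vasnas c: me
[out] overwrote


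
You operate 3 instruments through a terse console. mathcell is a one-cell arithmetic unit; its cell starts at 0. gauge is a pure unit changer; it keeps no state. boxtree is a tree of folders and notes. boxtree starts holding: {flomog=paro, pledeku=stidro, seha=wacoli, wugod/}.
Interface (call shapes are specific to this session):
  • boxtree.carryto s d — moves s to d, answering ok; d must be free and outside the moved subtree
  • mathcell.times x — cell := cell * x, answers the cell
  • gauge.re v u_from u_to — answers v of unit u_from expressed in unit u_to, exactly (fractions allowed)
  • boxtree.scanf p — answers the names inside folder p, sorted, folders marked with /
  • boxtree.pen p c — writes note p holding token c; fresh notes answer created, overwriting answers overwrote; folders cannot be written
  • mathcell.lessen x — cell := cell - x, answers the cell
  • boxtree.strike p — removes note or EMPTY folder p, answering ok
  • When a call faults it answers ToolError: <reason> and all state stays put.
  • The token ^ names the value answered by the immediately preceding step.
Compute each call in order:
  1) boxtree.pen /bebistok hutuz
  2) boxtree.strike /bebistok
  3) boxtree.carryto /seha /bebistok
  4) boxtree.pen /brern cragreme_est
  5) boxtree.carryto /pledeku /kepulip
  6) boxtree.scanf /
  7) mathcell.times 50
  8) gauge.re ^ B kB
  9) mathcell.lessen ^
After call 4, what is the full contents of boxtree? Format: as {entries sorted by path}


Answer: {bebistok=wacoli, brern=cragreme_est, flomog=paro, pledeku=stidro, wugod/}

Derivation:
# pen(p→/bebistok, c→hutuz) : created
# strike(p→/bebistok) : ok
# carryto(s→/seha, d→/bebistok) : ok
# pen(p→/brern, c→cragreme_est) : created
# carryto(s→/pledeku, d→/kepulip) : ok
# scanf(p→/) : [bebistok, brern, flomog, kepulip, wugod/]
# times(x→50) : 0
# re(v→^, u_from→B, u_to→kB) : 0
# lessen(x→^) : 0


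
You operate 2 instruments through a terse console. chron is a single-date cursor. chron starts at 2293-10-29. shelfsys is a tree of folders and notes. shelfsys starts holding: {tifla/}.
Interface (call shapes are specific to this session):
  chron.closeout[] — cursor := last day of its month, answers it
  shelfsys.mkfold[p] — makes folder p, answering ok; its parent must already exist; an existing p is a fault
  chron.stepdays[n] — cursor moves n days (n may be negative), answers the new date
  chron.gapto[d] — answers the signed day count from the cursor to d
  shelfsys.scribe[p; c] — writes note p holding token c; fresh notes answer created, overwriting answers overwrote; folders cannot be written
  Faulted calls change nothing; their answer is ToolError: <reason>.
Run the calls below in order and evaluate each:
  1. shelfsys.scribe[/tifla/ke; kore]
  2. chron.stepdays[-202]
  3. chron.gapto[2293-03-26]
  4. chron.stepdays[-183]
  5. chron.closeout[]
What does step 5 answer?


% scribe p=/tifla/ke c=kore
[out] created
% stepdays n=-202
[out] 2293-04-10
% gapto d=2293-03-26
[out] -15
% stepdays n=-183
[out] 2292-10-09
% closeout
[out] 2292-10-31

Answer: 2292-10-31


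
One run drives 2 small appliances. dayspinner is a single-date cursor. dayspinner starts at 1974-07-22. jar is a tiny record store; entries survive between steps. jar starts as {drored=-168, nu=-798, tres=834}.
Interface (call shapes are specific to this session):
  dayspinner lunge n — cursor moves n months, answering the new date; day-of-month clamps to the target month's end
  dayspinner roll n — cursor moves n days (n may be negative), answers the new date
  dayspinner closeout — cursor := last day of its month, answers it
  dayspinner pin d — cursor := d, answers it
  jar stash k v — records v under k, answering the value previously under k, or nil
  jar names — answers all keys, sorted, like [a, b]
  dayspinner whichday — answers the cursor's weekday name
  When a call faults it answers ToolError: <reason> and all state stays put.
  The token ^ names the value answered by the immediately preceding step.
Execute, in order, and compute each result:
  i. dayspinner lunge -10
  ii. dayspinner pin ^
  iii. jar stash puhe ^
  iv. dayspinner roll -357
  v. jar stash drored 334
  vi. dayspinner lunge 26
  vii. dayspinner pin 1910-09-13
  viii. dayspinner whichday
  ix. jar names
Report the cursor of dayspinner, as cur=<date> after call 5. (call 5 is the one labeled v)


Answer: cur=1972-09-30

Derivation:
~$ dayspinner lunge n: -10
:: 1973-09-22
~$ dayspinner pin d: ^
:: 1973-09-22
~$ jar stash k: puhe v: ^
:: nil
~$ dayspinner roll n: -357
:: 1972-09-30
~$ jar stash k: drored v: 334
:: -168
~$ dayspinner lunge n: 26
:: 1974-11-30
~$ dayspinner pin d: 1910-09-13
:: 1910-09-13
~$ dayspinner whichday
:: Tuesday
~$ jar names
:: [drored, nu, puhe, tres]


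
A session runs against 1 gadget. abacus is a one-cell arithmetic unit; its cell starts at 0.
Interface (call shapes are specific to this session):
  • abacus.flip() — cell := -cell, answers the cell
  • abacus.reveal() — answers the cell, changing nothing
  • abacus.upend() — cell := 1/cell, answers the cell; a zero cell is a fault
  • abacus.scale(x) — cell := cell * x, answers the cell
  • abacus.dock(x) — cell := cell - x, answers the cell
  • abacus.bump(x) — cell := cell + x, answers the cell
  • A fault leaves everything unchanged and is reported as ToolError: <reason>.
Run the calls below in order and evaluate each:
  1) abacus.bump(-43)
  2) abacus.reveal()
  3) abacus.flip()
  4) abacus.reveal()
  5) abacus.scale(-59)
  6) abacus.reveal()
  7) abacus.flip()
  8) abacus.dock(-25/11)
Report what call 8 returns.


% bump -43
[out] -43
% reveal
[out] -43
% flip
[out] 43
% reveal
[out] 43
% scale -59
[out] -2537
% reveal
[out] -2537
% flip
[out] 2537
% dock -25/11
[out] 27932/11

Answer: 27932/11


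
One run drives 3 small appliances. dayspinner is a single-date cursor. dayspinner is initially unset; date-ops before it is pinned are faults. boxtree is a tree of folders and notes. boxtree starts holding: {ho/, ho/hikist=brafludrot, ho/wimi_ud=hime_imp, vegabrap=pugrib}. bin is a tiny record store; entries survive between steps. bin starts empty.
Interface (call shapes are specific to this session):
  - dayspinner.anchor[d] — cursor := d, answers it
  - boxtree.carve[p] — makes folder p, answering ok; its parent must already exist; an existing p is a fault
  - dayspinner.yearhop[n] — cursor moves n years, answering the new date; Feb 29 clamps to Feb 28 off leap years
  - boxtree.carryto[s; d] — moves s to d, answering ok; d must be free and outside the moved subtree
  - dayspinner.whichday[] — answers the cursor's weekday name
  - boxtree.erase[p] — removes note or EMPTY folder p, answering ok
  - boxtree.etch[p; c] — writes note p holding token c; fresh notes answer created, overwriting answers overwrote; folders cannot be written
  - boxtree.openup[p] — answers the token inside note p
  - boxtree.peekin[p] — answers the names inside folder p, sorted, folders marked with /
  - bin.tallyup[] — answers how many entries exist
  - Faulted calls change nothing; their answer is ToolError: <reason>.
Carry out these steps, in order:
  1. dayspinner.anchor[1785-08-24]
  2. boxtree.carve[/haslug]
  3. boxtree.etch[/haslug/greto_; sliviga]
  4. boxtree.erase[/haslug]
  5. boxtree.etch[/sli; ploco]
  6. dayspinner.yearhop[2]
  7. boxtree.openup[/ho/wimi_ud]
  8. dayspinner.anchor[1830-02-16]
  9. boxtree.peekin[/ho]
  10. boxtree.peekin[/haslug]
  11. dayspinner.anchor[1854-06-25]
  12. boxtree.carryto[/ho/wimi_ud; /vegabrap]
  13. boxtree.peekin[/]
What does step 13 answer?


Answer: [haslug/, ho/, sli, vegabrap]

Derivation:
Act: dayspinner.anchor[1785-08-24]
Obs: 1785-08-24
Act: boxtree.carve[/haslug]
Obs: ok
Act: boxtree.etch[/haslug/greto_; sliviga]
Obs: created
Act: boxtree.erase[/haslug]
Obs: ToolError: not empty
Act: boxtree.etch[/sli; ploco]
Obs: created
Act: dayspinner.yearhop[2]
Obs: 1787-08-24
Act: boxtree.openup[/ho/wimi_ud]
Obs: hime_imp
Act: dayspinner.anchor[1830-02-16]
Obs: 1830-02-16
Act: boxtree.peekin[/ho]
Obs: [hikist, wimi_ud]
Act: boxtree.peekin[/haslug]
Obs: [greto_]
Act: dayspinner.anchor[1854-06-25]
Obs: 1854-06-25
Act: boxtree.carryto[/ho/wimi_ud; /vegabrap]
Obs: ToolError: exists
Act: boxtree.peekin[/]
Obs: [haslug/, ho/, sli, vegabrap]


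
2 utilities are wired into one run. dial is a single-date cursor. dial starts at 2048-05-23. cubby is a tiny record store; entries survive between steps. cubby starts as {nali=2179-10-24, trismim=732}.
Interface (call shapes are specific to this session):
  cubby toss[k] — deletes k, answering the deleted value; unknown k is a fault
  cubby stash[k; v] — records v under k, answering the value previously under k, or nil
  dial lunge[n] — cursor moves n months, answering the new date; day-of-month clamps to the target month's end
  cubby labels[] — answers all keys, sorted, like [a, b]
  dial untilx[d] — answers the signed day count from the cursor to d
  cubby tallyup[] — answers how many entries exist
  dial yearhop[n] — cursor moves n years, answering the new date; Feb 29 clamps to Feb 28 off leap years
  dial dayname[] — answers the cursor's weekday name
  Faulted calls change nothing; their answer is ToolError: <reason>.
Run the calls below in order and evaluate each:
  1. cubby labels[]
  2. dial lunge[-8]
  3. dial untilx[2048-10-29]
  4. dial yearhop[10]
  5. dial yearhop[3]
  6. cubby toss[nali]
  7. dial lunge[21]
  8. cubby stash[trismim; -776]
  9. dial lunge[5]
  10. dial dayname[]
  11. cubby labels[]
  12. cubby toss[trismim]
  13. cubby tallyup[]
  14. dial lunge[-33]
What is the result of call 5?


Answer: 2060-09-23

Derivation:
→ cubby labels()
← [nali, trismim]
→ dial lunge(-8)
← 2047-09-23
→ dial untilx(2048-10-29)
← 402
→ dial yearhop(10)
← 2057-09-23
→ dial yearhop(3)
← 2060-09-23
→ cubby toss(nali)
← 2179-10-24
→ dial lunge(21)
← 2062-06-23
→ cubby stash(trismim, -776)
← 732
→ dial lunge(5)
← 2062-11-23
→ dial dayname()
← Thursday
→ cubby labels()
← [trismim]
→ cubby toss(trismim)
← -776
→ cubby tallyup()
← 0
→ dial lunge(-33)
← 2060-02-23


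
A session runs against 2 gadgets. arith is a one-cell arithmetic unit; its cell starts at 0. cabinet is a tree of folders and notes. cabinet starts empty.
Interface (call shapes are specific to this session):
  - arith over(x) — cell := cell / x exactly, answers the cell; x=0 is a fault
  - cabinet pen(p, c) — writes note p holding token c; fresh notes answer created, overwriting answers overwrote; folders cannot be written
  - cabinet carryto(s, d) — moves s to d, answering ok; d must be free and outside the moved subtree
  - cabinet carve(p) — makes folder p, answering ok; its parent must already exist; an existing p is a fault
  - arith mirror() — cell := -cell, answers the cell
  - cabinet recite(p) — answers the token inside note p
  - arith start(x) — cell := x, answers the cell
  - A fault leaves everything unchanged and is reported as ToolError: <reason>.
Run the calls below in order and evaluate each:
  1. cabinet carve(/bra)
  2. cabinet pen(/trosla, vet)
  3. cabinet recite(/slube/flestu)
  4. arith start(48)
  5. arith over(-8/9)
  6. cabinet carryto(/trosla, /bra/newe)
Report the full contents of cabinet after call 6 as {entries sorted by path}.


// cabinet carve(p→/bra) -> ok
// cabinet pen(p→/trosla, c→vet) -> created
// cabinet recite(p→/slube/flestu) -> ToolError: not found
// arith start(x→48) -> 48
// arith over(x→-8/9) -> -54
// cabinet carryto(s→/trosla, d→/bra/newe) -> ok

Answer: {bra/, bra/newe=vet}


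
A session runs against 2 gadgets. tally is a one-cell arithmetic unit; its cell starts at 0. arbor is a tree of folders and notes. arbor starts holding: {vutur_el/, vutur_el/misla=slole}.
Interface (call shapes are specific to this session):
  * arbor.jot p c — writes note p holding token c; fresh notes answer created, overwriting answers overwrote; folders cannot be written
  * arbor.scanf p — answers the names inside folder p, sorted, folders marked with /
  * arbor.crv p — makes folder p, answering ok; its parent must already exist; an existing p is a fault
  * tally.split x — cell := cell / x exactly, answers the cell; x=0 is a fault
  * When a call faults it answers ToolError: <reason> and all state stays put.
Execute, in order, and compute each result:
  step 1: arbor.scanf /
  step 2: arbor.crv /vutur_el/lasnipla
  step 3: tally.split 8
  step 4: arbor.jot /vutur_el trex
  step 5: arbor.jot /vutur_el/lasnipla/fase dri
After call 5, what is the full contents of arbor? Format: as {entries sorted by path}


~$ arbor.scanf p='/'
:: [vutur_el/]
~$ arbor.crv p='/vutur_el/lasnipla'
:: ok
~$ tally.split x='8'
:: 0
~$ arbor.jot p='/vutur_el' c='trex'
:: ToolError: is a directory
~$ arbor.jot p='/vutur_el/lasnipla/fase' c='dri'
:: created

Answer: {vutur_el/, vutur_el/lasnipla/, vutur_el/lasnipla/fase=dri, vutur_el/misla=slole}


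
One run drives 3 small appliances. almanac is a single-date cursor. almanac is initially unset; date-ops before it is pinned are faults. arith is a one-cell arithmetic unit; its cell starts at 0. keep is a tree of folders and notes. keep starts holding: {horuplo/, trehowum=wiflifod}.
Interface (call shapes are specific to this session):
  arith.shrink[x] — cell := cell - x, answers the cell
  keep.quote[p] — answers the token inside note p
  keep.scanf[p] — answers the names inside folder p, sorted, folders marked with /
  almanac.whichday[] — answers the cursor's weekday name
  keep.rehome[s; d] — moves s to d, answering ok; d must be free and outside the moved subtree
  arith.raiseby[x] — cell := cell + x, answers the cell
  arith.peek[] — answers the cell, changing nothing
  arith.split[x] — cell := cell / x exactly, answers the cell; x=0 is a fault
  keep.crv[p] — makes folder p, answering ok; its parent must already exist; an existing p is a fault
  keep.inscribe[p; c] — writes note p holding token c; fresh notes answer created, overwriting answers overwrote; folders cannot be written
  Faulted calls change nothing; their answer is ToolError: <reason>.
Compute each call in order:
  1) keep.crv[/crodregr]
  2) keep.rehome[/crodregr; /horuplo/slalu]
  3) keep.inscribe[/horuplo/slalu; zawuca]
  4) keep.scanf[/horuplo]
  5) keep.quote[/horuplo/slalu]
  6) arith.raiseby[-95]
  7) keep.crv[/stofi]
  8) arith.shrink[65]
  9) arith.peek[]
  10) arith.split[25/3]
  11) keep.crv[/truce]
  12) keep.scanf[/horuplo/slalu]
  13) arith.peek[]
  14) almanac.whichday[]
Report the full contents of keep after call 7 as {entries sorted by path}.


Answer: {horuplo/, horuplo/slalu/, stofi/, trehowum=wiflifod}

Derivation:
→ keep.crv(p=/crodregr)
← ok
→ keep.rehome(s=/crodregr, d=/horuplo/slalu)
← ok
→ keep.inscribe(p=/horuplo/slalu, c=zawuca)
← ToolError: is a directory
→ keep.scanf(p=/horuplo)
← [slalu/]
→ keep.quote(p=/horuplo/slalu)
← ToolError: is a directory
→ arith.raiseby(x=-95)
← -95
→ keep.crv(p=/stofi)
← ok
→ arith.shrink(x=65)
← -160
→ arith.peek()
← -160
→ arith.split(x=25/3)
← -96/5
→ keep.crv(p=/truce)
← ok
→ keep.scanf(p=/horuplo/slalu)
← []
→ arith.peek()
← -96/5
→ almanac.whichday()
← ToolError: no date set


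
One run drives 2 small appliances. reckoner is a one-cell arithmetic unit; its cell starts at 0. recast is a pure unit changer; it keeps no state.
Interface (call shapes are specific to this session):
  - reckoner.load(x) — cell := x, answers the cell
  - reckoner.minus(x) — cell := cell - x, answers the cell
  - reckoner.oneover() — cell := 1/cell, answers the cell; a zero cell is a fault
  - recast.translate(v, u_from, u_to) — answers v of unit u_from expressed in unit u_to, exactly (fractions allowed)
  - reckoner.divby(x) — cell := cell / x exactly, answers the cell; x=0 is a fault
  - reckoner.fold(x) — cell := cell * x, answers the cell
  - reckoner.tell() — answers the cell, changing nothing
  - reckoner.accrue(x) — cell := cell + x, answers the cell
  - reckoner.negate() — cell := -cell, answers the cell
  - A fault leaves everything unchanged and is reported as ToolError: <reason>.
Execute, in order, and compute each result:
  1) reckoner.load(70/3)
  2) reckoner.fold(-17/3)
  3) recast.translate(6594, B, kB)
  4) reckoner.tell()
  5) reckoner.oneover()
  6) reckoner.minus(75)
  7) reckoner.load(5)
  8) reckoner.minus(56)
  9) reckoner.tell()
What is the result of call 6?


;; 1. reckoner.load(x=70/3) => 70/3
;; 2. reckoner.fold(x=-17/3) => -1190/9
;; 3. recast.translate(v=6594, u_from=B, u_to=kB) => 3297/500
;; 4. reckoner.tell() => -1190/9
;; 5. reckoner.oneover() => -9/1190
;; 6. reckoner.minus(x=75) => -89259/1190
;; 7. reckoner.load(x=5) => 5
;; 8. reckoner.minus(x=56) => -51
;; 9. reckoner.tell() => -51

Answer: -89259/1190


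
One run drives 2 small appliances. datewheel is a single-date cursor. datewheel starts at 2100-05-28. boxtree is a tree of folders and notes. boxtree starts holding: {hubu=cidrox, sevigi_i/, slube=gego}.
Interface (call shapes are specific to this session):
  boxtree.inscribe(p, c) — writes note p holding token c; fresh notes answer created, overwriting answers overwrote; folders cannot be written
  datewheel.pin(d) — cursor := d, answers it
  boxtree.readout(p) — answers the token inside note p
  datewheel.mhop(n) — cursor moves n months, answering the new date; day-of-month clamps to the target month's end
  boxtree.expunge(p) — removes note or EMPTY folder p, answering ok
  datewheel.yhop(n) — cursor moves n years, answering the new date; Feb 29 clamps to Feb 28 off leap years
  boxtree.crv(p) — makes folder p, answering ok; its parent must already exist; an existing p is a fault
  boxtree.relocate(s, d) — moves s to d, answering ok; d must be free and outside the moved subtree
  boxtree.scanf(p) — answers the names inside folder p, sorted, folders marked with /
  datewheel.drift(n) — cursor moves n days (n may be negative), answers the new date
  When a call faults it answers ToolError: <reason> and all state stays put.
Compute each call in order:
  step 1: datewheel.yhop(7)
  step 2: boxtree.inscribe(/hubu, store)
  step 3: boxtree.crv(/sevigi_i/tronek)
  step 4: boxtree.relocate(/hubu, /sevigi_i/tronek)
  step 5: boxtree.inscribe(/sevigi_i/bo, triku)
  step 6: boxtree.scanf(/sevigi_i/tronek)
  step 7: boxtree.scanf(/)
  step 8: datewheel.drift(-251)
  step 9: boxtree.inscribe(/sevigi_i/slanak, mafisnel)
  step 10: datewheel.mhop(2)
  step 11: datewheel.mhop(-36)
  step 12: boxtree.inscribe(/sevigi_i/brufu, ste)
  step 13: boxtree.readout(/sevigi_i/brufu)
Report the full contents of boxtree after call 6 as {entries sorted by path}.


Answer: {hubu=store, sevigi_i/, sevigi_i/bo=triku, sevigi_i/tronek/, slube=gego}

Derivation:
-> yhop(7)
<- 2107-05-28
-> inscribe(/hubu, store)
<- overwrote
-> crv(/sevigi_i/tronek)
<- ok
-> relocate(/hubu, /sevigi_i/tronek)
<- ToolError: exists
-> inscribe(/sevigi_i/bo, triku)
<- created
-> scanf(/sevigi_i/tronek)
<- []
-> scanf(/)
<- [hubu, sevigi_i/, slube]
-> drift(-251)
<- 2106-09-19
-> inscribe(/sevigi_i/slanak, mafisnel)
<- created
-> mhop(2)
<- 2106-11-19
-> mhop(-36)
<- 2103-11-19
-> inscribe(/sevigi_i/brufu, ste)
<- created
-> readout(/sevigi_i/brufu)
<- ste


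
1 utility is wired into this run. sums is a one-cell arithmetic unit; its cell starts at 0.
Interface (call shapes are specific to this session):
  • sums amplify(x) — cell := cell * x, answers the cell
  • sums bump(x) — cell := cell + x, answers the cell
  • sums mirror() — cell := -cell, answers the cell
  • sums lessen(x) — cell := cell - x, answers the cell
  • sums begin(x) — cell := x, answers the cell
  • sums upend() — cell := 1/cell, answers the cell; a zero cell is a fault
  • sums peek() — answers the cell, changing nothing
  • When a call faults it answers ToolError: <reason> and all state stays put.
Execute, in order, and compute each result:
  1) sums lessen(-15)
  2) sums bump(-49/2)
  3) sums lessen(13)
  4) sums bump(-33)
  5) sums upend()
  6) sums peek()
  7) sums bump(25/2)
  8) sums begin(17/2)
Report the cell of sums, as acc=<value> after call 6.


Answer: acc=-2/111

Derivation:
% sums lessen(x: -15) => 15
% sums bump(x: -49/2) => -19/2
% sums lessen(x: 13) => -45/2
% sums bump(x: -33) => -111/2
% sums upend() => -2/111
% sums peek() => -2/111
% sums bump(x: 25/2) => 2771/222
% sums begin(x: 17/2) => 17/2


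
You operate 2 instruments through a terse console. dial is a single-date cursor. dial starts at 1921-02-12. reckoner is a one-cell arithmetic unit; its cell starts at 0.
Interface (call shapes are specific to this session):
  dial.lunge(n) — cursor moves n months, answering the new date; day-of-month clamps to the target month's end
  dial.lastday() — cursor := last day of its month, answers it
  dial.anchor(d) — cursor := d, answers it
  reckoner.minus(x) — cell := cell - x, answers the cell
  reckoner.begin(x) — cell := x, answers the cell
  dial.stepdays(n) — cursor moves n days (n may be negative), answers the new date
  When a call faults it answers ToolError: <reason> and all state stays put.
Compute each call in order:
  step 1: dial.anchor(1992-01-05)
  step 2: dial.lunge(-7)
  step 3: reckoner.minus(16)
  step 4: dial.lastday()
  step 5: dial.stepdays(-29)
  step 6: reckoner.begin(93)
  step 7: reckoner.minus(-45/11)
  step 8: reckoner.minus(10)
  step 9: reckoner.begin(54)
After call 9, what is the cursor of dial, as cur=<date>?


Answer: cur=1991-06-01

Derivation:
% 1. dial.anchor(1992-01-05) == 1992-01-05
% 2. dial.lunge(-7) == 1991-06-05
% 3. reckoner.minus(16) == -16
% 4. dial.lastday() == 1991-06-30
% 5. dial.stepdays(-29) == 1991-06-01
% 6. reckoner.begin(93) == 93
% 7. reckoner.minus(-45/11) == 1068/11
% 8. reckoner.minus(10) == 958/11
% 9. reckoner.begin(54) == 54


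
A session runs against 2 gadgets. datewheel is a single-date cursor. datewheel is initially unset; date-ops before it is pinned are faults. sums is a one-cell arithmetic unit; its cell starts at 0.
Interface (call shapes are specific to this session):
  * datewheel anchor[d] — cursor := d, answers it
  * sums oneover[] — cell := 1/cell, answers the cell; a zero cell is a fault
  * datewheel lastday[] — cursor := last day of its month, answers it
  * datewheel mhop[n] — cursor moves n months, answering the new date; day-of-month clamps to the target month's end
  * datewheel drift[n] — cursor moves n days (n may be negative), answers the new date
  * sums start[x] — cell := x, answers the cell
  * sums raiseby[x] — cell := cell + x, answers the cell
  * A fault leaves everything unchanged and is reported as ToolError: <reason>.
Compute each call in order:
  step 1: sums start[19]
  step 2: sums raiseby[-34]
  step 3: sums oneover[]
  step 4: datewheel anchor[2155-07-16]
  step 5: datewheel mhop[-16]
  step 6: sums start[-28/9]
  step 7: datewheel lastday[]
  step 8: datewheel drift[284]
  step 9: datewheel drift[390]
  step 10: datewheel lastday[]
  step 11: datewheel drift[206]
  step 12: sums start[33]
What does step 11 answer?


I run sums start on 19, — result: 19.
Using sums raiseby on -34, and see -15.
I use sums oneover(), — result: -1/15.
Now I run datewheel anchor on 2155-07-16, yielding 2155-07-16.
I run datewheel mhop on -16, → 2154-03-16.
Now I run sums start on -28/9, giving -28/9.
Now I run datewheel lastday(), and get 2154-03-31.
Invoking datewheel drift on 284, and observe 2155-01-09.
Calling datewheel drift on 390, yielding 2156-02-03.
I invoke datewheel lastday(), — result: 2156-02-29.
Next I call datewheel drift on 206, and observe 2156-09-22.
Next I call sums start on 33: 33.

Answer: 2156-09-22


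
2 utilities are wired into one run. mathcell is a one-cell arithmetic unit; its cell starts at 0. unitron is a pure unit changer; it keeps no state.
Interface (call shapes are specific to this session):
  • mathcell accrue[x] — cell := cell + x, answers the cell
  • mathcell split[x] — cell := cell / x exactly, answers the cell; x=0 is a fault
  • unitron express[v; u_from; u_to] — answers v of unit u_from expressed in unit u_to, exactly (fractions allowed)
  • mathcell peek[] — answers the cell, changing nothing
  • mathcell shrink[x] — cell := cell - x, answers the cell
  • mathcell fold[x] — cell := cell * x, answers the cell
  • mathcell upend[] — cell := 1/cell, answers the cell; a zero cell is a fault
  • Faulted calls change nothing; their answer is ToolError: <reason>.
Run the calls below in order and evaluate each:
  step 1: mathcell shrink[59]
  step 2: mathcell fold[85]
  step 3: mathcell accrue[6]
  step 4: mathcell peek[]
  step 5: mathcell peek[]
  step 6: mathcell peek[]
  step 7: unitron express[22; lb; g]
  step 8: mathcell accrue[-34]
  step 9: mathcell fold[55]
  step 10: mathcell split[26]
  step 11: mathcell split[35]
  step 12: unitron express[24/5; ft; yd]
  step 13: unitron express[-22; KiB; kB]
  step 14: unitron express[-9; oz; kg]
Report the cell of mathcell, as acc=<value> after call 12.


Answer: acc=-55473/182

Derivation:
! mathcell shrink(x='59') : -59
! mathcell fold(x='85') : -5015
! mathcell accrue(x='6') : -5009
! mathcell peek() : -5009
! mathcell peek() : -5009
! mathcell peek() : -5009
! unitron express(v='22', u_from='lb', u_to='g') : 498951607/50000
! mathcell accrue(x='-34') : -5043
! mathcell fold(x='55') : -277365
! mathcell split(x='26') : -277365/26
! mathcell split(x='35') : -55473/182
! unitron express(v='24/5', u_from='ft', u_to='yd') : 8/5
! unitron express(v='-22', u_from='KiB', u_to='kB') : -2816/125
! unitron express(v='-9', u_from='oz', u_to='kg') : -408233133/1600000000


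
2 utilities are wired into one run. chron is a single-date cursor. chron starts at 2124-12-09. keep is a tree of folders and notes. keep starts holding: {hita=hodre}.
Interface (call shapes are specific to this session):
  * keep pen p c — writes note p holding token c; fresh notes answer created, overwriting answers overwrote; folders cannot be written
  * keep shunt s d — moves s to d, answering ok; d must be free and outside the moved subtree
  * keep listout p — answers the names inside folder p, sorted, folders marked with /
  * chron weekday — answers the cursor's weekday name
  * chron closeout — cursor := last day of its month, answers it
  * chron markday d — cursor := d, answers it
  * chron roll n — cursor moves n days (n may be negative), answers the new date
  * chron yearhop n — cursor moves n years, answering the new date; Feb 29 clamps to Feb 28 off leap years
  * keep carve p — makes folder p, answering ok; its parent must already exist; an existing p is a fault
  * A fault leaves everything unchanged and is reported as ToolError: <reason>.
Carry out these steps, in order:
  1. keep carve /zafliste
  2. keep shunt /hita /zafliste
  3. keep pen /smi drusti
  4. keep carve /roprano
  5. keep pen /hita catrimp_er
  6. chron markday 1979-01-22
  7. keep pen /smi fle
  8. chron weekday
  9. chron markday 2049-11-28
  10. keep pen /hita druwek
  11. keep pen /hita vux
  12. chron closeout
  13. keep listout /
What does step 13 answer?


! keep carve(p='/zafliste') ~> ok
! keep shunt(s='/hita', d='/zafliste') ~> ToolError: exists
! keep pen(p='/smi', c='drusti') ~> created
! keep carve(p='/roprano') ~> ok
! keep pen(p='/hita', c='catrimp_er') ~> overwrote
! chron markday(d='1979-01-22') ~> 1979-01-22
! keep pen(p='/smi', c='fle') ~> overwrote
! chron weekday() ~> Monday
! chron markday(d='2049-11-28') ~> 2049-11-28
! keep pen(p='/hita', c='druwek') ~> overwrote
! keep pen(p='/hita', c='vux') ~> overwrote
! chron closeout() ~> 2049-11-30
! keep listout(p='/') ~> [hita, roprano/, smi, zafliste/]

Answer: [hita, roprano/, smi, zafliste/]


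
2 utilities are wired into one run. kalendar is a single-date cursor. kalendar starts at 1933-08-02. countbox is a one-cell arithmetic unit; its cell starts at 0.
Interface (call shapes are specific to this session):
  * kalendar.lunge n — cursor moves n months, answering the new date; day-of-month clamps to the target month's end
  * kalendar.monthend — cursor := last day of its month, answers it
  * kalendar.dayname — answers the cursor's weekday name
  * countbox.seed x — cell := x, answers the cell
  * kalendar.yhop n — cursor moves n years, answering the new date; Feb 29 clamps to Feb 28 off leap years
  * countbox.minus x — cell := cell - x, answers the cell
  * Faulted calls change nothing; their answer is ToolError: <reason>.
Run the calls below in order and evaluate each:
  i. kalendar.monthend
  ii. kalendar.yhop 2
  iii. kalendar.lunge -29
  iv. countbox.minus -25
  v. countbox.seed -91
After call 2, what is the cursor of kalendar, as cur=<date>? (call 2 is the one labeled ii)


Answer: cur=1935-08-31

Derivation:
% kalendar.monthend
= 1933-08-31
% kalendar.yhop 2
= 1935-08-31
% kalendar.lunge -29
= 1933-03-31
% countbox.minus -25
= 25
% countbox.seed -91
= -91


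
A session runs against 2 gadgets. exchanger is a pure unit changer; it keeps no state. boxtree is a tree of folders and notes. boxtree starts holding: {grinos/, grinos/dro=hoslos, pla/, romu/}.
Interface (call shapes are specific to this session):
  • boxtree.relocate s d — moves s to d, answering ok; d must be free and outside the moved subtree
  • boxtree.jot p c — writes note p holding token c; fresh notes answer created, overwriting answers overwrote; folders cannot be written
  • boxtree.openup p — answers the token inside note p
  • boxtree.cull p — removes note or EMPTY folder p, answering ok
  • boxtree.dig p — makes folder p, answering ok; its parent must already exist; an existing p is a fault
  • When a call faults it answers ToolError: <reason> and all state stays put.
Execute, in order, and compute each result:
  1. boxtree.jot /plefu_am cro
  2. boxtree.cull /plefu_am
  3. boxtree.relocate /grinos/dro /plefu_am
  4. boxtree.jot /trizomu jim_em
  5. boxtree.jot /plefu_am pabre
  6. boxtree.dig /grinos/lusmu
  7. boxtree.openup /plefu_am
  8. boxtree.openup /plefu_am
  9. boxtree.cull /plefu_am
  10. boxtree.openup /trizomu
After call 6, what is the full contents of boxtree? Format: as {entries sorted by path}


I invoke boxtree.jot using p='/plefu_am', c='cro', and observe created.
I use boxtree.cull using p='/plefu_am', and see ok.
Using boxtree.relocate using s='/grinos/dro', d='/plefu_am', and get ok.
Invoking boxtree.jot using p='/trizomu', c='jim_em', yielding created.
Next I call boxtree.jot using p='/plefu_am', c='pabre', and observe overwrote.
Now I run boxtree.dig using p='/grinos/lusmu', and see ok.
Next I call boxtree.openup using p='/plefu_am', → pabre.
I run boxtree.openup using p='/plefu_am', giving pabre.
Now I run boxtree.cull using p='/plefu_am', — result: ok.
Invoking boxtree.openup using p='/trizomu': jim_em.

Answer: {grinos/, grinos/lusmu/, pla/, plefu_am=pabre, romu/, trizomu=jim_em}


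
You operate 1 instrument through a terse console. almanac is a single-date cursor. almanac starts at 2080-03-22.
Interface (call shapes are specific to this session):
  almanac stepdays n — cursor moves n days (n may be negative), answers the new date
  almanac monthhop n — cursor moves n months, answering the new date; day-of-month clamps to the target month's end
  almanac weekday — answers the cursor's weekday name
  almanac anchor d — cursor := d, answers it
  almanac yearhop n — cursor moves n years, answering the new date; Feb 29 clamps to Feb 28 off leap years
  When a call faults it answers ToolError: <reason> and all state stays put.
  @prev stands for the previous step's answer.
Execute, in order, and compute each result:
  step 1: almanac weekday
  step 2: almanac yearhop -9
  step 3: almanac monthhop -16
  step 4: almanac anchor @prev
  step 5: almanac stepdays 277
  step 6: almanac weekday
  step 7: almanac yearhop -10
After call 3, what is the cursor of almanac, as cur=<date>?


# 1. almanac weekday() ~> Friday
# 2. almanac yearhop(n: -9) ~> 2071-03-22
# 3. almanac monthhop(n: -16) ~> 2069-11-22
# 4. almanac anchor(d: @prev) ~> 2069-11-22
# 5. almanac stepdays(n: 277) ~> 2070-08-26
# 6. almanac weekday() ~> Tuesday
# 7. almanac yearhop(n: -10) ~> 2060-08-26

Answer: cur=2069-11-22


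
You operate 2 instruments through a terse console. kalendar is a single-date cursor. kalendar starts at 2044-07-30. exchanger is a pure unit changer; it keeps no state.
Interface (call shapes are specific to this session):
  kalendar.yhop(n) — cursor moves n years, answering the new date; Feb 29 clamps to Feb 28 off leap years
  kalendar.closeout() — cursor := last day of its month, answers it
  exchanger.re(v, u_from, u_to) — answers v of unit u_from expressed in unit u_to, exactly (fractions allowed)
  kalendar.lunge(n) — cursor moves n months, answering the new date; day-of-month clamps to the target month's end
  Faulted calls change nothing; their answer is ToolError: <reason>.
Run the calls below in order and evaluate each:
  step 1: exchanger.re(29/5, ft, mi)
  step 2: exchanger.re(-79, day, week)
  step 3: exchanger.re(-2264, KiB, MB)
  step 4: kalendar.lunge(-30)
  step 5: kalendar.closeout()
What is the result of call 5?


Answer: 2042-01-31

Derivation:
·→ exchanger.re(v: 29/5, u_from: ft, u_to: mi)
·← 29/26400
·→ exchanger.re(v: -79, u_from: day, u_to: week)
·← -79/7
·→ exchanger.re(v: -2264, u_from: KiB, u_to: MB)
·← -36224/15625
·→ kalendar.lunge(n: -30)
·← 2042-01-30
·→ kalendar.closeout()
·← 2042-01-31


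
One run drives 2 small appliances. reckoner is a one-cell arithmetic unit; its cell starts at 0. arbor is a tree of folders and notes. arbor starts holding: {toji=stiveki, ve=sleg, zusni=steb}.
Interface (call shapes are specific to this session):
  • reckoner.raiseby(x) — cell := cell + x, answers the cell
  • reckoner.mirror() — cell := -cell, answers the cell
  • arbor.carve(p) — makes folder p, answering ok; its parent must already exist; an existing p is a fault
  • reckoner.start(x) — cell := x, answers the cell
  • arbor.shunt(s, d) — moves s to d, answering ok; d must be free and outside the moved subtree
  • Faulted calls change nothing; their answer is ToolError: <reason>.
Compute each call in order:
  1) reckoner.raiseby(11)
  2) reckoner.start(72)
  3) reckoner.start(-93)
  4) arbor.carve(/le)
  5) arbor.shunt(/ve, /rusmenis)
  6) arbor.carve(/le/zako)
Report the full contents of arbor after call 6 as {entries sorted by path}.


Do: reckoner.raiseby[x: 11]
See: 11
Do: reckoner.start[x: 72]
See: 72
Do: reckoner.start[x: -93]
See: -93
Do: arbor.carve[p: /le]
See: ok
Do: arbor.shunt[s: /ve; d: /rusmenis]
See: ok
Do: arbor.carve[p: /le/zako]
See: ok

Answer: {le/, le/zako/, rusmenis=sleg, toji=stiveki, zusni=steb}


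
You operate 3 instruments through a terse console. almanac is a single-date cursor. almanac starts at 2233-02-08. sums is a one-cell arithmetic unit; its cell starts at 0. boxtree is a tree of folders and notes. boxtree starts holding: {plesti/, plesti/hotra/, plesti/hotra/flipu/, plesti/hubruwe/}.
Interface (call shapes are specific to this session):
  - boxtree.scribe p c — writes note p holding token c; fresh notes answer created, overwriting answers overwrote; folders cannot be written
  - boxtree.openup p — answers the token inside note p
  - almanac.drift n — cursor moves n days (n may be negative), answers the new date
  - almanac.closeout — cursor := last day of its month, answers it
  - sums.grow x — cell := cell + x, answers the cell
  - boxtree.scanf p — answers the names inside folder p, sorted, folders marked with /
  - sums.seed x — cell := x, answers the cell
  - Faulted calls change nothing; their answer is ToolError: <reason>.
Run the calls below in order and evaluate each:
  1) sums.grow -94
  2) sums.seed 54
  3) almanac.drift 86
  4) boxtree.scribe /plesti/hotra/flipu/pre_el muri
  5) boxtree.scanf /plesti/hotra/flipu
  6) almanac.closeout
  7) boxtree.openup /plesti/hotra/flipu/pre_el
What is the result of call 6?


Answer: 2233-05-31

Derivation:
>>> grow x='-94'
[out] -94
>>> seed x='54'
[out] 54
>>> drift n='86'
[out] 2233-05-05
>>> scribe p='/plesti/hotra/flipu/pre_el' c='muri'
[out] created
>>> scanf p='/plesti/hotra/flipu'
[out] [pre_el]
>>> closeout
[out] 2233-05-31
>>> openup p='/plesti/hotra/flipu/pre_el'
[out] muri


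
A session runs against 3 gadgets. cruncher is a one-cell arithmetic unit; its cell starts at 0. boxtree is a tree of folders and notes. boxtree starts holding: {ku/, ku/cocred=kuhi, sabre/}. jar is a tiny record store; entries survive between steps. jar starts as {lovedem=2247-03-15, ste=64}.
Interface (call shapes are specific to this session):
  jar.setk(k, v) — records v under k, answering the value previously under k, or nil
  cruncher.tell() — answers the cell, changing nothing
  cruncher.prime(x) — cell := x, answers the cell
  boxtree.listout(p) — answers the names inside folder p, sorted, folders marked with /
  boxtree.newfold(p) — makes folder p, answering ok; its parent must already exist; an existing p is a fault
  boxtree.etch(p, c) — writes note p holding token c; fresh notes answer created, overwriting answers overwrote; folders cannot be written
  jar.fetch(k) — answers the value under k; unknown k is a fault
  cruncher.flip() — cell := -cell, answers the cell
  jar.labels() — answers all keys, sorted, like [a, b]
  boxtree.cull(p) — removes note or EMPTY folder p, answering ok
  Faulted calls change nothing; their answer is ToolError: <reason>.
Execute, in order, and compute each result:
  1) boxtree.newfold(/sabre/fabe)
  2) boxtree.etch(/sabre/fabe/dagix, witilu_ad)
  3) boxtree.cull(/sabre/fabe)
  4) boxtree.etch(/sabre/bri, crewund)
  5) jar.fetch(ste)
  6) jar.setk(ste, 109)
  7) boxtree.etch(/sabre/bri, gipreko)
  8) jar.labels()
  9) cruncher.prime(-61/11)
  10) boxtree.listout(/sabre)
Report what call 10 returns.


-- newfold(p→/sabre/fabe) : ok
-- etch(p→/sabre/fabe/dagix, c→witilu_ad) : created
-- cull(p→/sabre/fabe) : ToolError: not empty
-- etch(p→/sabre/bri, c→crewund) : created
-- fetch(k→ste) : 64
-- setk(k→ste, v→109) : 64
-- etch(p→/sabre/bri, c→gipreko) : overwrote
-- labels() : [lovedem, ste]
-- prime(x→-61/11) : -61/11
-- listout(p→/sabre) : [bri, fabe/]

Answer: [bri, fabe/]
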